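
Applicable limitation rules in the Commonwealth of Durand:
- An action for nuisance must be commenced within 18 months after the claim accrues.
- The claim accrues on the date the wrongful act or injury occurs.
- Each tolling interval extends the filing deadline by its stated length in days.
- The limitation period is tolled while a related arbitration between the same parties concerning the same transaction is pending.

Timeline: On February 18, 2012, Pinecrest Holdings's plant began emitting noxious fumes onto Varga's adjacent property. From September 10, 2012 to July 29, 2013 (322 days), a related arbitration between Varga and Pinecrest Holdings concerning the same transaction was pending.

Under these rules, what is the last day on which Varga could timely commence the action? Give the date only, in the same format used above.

The claim accrued on February 18, 2012, the date of the act.
18 months from February 18, 2012 is August 18, 2013.
Because the pending related arbitration ran from September 10, 2012 to July 29, 2013, the deadline is extended by 322 days to July 6, 2014.

July 6, 2014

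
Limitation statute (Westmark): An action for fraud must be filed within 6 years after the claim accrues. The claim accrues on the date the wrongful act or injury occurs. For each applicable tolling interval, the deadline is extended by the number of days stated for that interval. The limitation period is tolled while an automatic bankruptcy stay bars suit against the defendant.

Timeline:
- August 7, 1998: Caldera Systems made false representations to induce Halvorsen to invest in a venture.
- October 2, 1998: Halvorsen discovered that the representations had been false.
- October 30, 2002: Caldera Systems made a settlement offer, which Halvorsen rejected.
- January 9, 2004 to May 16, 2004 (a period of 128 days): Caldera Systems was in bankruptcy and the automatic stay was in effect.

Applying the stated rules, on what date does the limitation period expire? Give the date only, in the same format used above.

The claim accrued on August 7, 1998, when the wrongful act occurred; under the stated occurrence rule the October 2, 1998 discovery does not delay accrual.
The untolled deadline — 6 years after August 7, 1998 — is August 7, 2004.
The automatic bankruptcy stay from January 9, 2004 to May 16, 2004 tolled the period for 128 days, extending the deadline to December 13, 2004.
Nothing else in the chronology tolls or restarts the period.

December 13, 2004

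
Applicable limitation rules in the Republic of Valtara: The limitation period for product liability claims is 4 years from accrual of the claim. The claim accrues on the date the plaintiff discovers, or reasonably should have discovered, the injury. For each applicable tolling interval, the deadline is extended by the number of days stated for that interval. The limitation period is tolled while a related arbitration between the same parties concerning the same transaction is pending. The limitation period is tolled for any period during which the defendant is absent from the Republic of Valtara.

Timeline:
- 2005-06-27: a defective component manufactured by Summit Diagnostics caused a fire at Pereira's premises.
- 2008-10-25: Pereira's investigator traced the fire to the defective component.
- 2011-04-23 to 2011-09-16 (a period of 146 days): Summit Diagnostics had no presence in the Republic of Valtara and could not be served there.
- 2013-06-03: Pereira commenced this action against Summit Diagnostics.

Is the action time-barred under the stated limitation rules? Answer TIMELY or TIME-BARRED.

TIME-BARRED

Under the discovery rule, the claim accrued on 2008-10-25, when Pereira discovered the injury — not on the 2005-06-27 date of the underlying act.
4 years from 2008-10-25 is 2012-10-25.
Because the defendant's absence from the jurisdiction ran from 2011-04-23 to 2011-09-16, the deadline is extended by 146 days to 2013-03-20.
The 2013-06-03 filing falls after the 2013-03-20 deadline; the claim is time-barred.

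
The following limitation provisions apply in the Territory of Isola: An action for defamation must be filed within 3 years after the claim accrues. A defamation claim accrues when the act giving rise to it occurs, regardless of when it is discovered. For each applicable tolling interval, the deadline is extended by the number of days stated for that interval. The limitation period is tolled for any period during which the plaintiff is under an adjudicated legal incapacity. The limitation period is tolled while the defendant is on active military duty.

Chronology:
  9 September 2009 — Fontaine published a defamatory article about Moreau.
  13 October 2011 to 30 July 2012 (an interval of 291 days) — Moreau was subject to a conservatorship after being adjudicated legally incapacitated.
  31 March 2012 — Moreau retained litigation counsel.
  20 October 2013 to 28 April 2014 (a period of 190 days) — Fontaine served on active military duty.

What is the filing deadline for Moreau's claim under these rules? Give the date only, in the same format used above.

27 June 2013

The claim accrued on 9 September 2009, when the wrongful act occurred.
Adding the 3 years base period to 9 September 2009 gives a deadline of 9 September 2012, before any tolling.
The period was tolled for 291 days by the plaintiff's legal incapacity (13 October 2011 to 30 July 2012), pushing the deadline to 27 June 2013.
The defendant's active military service from 20 October 2013 to 28 April 2014 began after the period had already run on 27 June 2013, so it has no tolling effect.
Nothing else in the chronology tolls or restarts the period.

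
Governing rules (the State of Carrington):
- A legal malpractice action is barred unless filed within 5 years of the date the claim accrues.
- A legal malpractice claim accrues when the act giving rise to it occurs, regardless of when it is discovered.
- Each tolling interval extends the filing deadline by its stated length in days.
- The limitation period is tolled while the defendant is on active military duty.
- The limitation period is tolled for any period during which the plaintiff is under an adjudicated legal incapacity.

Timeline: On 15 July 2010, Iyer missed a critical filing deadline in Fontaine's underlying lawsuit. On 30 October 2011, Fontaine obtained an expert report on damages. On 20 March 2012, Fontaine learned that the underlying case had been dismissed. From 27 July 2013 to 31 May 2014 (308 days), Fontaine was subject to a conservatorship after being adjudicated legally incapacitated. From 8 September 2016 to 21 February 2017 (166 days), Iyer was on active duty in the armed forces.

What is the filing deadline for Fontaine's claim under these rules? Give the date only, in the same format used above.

The claim accrued on 15 July 2010, when the wrongful act occurred; under the stated occurrence rule the 20 March 2012 discovery does not delay accrual.
The untolled deadline — 5 years after 15 July 2010 — is 15 July 2015.
Because the plaintiff's legal incapacity ran from 27 July 2013 to 31 May 2014, the deadline is extended by 308 days to 18 May 2016.
The defendant's active military service starting 8 September 2016 came too late — the period had run on 18 May 2016 — and so does not extend the deadline.
None of the other events listed affects the running of the period under the stated rules.

18 May 2016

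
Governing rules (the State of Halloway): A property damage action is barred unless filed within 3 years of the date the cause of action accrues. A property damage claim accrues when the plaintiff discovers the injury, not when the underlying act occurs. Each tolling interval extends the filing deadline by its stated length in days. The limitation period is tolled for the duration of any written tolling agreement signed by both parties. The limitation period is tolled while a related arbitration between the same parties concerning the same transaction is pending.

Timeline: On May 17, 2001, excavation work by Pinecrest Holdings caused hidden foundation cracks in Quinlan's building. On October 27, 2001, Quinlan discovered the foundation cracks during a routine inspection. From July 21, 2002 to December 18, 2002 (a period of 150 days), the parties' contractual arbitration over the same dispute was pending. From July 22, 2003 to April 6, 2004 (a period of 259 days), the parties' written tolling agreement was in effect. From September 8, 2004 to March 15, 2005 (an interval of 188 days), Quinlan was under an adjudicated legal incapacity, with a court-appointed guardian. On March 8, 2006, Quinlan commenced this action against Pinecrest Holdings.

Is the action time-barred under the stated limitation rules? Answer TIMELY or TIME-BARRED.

TIME-BARRED

Under the discovery rule, the claim accrued on October 27, 2001, when Quinlan discovered the injury — not on the May 17, 2001 date of the underlying act.
3 years from October 27, 2001 is October 27, 2004.
The period was tolled for 150 days by the pending related arbitration (July 21, 2002 to December 18, 2002), pushing the deadline to March 26, 2005.
The period was tolled for 259 days by the written tolling agreement (July 22, 2003 to April 6, 2004), pushing the deadline to December 10, 2005.
Although the plaintiff's incapacity ran from September 8, 2004 to March 15, 2005, the stated rules do not make that a tolling event, so it is disregarded.
Quinlan filed on March 8, 2006, after the December 10, 2005 deadline, so the action is time-barred.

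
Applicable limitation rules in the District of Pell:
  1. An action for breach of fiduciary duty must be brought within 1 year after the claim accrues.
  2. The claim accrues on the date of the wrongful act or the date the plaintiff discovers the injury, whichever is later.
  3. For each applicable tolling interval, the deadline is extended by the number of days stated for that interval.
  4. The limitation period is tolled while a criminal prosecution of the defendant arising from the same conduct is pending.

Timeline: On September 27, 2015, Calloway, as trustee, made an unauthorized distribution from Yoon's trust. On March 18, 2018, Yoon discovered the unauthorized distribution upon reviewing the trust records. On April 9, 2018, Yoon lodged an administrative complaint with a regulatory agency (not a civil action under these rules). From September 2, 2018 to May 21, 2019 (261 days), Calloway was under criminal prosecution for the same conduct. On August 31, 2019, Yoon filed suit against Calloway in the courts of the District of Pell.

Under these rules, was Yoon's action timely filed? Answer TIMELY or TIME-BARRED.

The claim accrued on March 18, 2018 — the later of the September 27, 2015 act and the March 18, 2018 discovery.
The untolled deadline — 1 year after March 18, 2018 — is March 18, 2019.
Because the pending criminal prosecution ran from September 2, 2018 to May 21, 2019, the deadline is extended by 261 days to December 4, 2019.
None of the other events listed affects the running of the period under the stated rules.
Yoon filed on August 31, 2019, before the December 4, 2019 deadline, so the action is timely.

TIMELY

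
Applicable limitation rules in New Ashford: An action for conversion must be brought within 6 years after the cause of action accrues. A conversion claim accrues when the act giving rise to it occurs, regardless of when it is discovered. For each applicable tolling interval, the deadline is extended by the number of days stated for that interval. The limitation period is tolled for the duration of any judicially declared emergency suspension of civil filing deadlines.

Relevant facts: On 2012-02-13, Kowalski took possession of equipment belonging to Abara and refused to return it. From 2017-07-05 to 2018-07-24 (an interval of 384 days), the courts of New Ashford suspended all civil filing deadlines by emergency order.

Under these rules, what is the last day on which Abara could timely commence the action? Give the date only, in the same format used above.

2019-03-04

The cause of action accrued on 2012-02-13, the date of the act.
6 years from 2012-02-13 is 2018-02-13.
Because the emergency suspension of filing deadlines ran from 2017-07-05 to 2018-07-24, the deadline is extended by 384 days to 2019-03-04.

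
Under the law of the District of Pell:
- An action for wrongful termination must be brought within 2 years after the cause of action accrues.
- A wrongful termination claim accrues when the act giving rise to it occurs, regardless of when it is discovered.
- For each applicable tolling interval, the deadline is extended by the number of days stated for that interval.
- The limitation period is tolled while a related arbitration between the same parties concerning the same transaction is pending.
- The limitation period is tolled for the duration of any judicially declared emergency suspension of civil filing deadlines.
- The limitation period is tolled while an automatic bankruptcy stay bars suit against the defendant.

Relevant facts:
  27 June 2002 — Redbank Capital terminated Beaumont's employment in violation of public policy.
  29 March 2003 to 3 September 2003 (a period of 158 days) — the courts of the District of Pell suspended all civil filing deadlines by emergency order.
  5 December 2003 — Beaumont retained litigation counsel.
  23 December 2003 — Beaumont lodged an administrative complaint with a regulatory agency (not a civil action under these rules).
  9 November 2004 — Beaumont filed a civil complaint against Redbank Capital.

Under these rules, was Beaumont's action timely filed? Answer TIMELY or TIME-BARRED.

The cause of action accrued on 27 June 2002, the date of the act.
Adding the 2 years base period to 27 June 2002 gives a deadline of 27 June 2004, before any tolling.
The emergency suspension of filing deadlines from 29 March 2003 to 3 September 2003 tolled the period for 158 days, extending the deadline to 2 December 2004.
Nothing else in the chronology tolls or restarts the period.
Filing on 9 November 2004 beat the 2 December 2004 deadline — the action is timely.

TIMELY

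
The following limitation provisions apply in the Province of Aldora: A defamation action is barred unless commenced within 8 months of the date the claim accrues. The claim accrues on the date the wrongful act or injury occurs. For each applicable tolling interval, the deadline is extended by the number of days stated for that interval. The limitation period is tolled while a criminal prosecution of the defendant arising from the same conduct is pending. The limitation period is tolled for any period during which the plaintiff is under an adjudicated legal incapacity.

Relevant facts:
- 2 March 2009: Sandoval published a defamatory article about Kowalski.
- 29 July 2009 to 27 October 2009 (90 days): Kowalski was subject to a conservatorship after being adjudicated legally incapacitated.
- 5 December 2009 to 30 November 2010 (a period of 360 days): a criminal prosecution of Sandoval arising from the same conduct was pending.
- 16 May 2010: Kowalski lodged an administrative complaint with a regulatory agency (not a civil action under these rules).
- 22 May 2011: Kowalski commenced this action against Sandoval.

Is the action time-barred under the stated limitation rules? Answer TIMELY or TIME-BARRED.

TIME-BARRED

The claim accrued on 2 March 2009, the date of the act.
8 months from 2 March 2009 is 2 November 2009.
The plaintiff's legal incapacity from 29 July 2009 to 27 October 2009 tolled the period for 90 days, extending the deadline to 31 January 2010.
The pending criminal prosecution from 5 December 2009 to 30 November 2010 tolled the period for 360 days, extending the deadline to 26 January 2011.
Nothing else in the chronology tolls or restarts the period.
Kowalski filed on 22 May 2011, after the 26 January 2011 deadline, so the action is time-barred.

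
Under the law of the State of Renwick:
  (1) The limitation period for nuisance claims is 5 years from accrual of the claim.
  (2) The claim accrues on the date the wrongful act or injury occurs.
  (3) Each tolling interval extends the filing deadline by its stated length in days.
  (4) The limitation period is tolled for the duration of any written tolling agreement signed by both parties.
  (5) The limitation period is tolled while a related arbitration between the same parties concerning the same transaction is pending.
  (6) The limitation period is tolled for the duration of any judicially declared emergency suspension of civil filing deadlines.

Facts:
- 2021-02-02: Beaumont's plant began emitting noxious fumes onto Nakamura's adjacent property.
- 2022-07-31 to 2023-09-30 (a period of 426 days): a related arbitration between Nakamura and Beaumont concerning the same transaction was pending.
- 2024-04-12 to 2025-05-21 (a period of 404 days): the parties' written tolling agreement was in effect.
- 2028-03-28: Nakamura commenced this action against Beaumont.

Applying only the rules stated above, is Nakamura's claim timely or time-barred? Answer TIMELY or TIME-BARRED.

TIMELY

The claim accrued on 2021-02-02, when the wrongful act occurred.
The untolled deadline — 5 years after 2021-02-02 — is 2026-02-02.
The period was tolled for 426 days by the pending related arbitration (2022-07-31 to 2023-09-30), pushing the deadline to 2027-04-04.
Because the written tolling agreement ran from 2024-04-12 to 2025-05-21, the deadline is extended by 404 days to 2028-05-12.
The 2028-03-28 filing precedes the 2028-05-12 deadline; the claim is timely.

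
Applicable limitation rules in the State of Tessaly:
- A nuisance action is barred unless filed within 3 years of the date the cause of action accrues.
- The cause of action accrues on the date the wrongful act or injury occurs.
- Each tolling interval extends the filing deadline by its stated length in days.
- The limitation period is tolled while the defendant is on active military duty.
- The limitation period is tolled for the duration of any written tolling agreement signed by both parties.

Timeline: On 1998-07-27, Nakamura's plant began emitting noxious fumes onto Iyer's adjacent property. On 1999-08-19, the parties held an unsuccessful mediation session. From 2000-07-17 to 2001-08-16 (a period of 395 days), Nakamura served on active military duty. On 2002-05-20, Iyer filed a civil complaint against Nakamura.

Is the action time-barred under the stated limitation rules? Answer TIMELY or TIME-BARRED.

The claim accrued on 1998-07-27, when the wrongful act occurred.
Adding the 3 years base period to 1998-07-27 gives a deadline of 2001-07-27, before any tolling.
Because the defendant's active military service ran from 2000-07-17 to 2001-08-16, the deadline is extended by 395 days to 2002-08-26.
Nothing else in the chronology tolls or restarts the period.
Iyer filed on 2002-05-20, before the 2002-08-26 deadline, so the action is timely.

TIMELY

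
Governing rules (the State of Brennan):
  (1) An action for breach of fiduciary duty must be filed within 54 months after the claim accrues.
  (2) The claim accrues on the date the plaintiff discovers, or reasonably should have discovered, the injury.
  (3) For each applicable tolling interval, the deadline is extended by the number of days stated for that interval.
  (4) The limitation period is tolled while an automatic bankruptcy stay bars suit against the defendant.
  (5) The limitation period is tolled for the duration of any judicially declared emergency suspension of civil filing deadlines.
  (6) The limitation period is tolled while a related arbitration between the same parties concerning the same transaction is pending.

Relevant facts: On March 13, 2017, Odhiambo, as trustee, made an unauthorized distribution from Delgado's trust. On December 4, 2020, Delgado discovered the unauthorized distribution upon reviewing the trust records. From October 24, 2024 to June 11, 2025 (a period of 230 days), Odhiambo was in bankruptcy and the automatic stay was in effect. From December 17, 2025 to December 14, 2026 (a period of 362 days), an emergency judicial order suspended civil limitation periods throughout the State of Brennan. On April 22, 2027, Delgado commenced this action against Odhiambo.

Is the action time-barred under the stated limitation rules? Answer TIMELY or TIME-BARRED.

TIME-BARRED

The claim did not accrue until Delgado discovered the injury on December 4, 2020; the March 13, 2017 act date does not start the clock under the stated rule.
Adding the 54 months base period to December 4, 2020 gives a deadline of June 4, 2025, before any tolling.
Because the automatic bankruptcy stay ran from October 24, 2024 to June 11, 2025, the deadline is extended by 230 days to January 20, 2026.
The emergency suspension of filing deadlines from December 17, 2025 to December 14, 2026 tolled the period for 362 days, extending the deadline to January 17, 2027.
The April 22, 2027 filing falls after the January 17, 2027 deadline; the claim is time-barred.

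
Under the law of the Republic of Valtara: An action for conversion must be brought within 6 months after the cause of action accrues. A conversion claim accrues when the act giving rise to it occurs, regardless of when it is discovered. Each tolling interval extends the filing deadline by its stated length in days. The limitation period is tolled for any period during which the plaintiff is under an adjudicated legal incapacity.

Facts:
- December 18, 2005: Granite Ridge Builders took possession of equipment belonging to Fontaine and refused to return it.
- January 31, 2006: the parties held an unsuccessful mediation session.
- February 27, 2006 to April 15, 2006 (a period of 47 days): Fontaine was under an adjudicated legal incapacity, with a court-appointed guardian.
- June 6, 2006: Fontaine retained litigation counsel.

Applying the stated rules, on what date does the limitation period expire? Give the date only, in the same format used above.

August 4, 2006

The cause of action accrued on December 18, 2005, the date of the act.
The untolled deadline — 6 months after December 18, 2005 — is June 18, 2006.
Because the plaintiff's legal incapacity ran from February 27, 2006 to April 15, 2006, the deadline is extended by 47 days to August 4, 2006.
None of the other events listed affects the running of the period under the stated rules.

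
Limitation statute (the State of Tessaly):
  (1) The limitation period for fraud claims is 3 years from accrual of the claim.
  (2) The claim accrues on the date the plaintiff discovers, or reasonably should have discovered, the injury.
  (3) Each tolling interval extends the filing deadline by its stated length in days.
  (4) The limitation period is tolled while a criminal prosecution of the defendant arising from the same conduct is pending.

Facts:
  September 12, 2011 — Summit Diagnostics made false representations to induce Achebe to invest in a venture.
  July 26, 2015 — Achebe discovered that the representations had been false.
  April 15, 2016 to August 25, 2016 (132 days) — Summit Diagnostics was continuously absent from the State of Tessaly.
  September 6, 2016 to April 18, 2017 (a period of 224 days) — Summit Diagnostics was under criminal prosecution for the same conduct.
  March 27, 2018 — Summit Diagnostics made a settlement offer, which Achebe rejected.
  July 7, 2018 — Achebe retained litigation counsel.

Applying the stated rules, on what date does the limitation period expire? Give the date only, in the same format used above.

The claim did not accrue until Achebe discovered the injury on July 26, 2015; the September 12, 2011 act date does not start the clock under the stated rule.
The untolled deadline — 3 years after July 26, 2015 — is July 26, 2018.
The period was tolled for 224 days by the pending criminal prosecution (September 6, 2016 to April 18, 2017), pushing the deadline to March 7, 2019.
No stated provision tolls the period for the defendant's absence, so the interval from April 15, 2016 to August 25, 2016 has no effect on the deadline.
The other events in the timeline have no effect on the limitation period under the stated rules.

March 7, 2019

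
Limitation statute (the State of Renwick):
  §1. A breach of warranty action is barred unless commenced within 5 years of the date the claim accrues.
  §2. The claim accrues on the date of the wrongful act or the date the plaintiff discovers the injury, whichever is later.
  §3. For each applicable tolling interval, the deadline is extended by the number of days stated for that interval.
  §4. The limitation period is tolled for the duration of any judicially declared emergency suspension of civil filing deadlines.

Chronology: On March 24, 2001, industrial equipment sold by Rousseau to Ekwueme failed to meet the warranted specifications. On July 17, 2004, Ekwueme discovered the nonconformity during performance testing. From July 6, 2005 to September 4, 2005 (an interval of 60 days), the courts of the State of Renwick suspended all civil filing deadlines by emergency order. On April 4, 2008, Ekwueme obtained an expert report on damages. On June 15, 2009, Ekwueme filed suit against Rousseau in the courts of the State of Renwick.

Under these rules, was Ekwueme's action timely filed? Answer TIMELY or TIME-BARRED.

Taking the later of the act (March 24, 2001) and discovery (July 17, 2004), the claim accrued on July 17, 2004.
Adding the 5 years base period to July 17, 2004 gives a deadline of July 17, 2009, before any tolling.
Because the emergency suspension of filing deadlines ran from July 6, 2005 to September 4, 2005, the deadline is extended by 60 days to September 15, 2009.
None of the other events listed affects the running of the period under the stated rules.
Filing on June 15, 2009 beat the September 15, 2009 deadline — the action is timely.

TIMELY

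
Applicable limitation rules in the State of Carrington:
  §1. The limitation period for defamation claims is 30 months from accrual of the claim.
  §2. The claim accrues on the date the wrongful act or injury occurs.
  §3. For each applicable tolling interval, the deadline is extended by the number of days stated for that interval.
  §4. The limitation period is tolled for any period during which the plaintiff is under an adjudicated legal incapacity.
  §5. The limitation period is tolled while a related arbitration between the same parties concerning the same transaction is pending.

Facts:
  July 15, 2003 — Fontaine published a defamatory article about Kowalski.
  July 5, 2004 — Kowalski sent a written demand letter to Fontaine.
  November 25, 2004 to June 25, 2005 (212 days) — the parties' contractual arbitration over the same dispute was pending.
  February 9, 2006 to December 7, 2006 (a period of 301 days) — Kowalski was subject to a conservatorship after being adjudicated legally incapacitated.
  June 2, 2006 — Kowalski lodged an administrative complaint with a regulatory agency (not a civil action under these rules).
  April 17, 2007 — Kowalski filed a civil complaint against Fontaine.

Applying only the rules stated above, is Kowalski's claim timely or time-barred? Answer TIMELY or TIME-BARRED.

The claim accrued on July 15, 2003, the date of the act.
The untolled deadline — 30 months after July 15, 2003 — is January 15, 2006.
The pending related arbitration from November 25, 2004 to June 25, 2005 tolled the period for 212 days, extending the deadline to August 15, 2006.
Because the plaintiff's legal incapacity ran from February 9, 2006 to December 7, 2006, the deadline is extended by 301 days to June 12, 2007.
None of the other events listed affects the running of the period under the stated rules.
Filing on April 17, 2007 beat the June 12, 2007 deadline — the action is timely.

TIMELY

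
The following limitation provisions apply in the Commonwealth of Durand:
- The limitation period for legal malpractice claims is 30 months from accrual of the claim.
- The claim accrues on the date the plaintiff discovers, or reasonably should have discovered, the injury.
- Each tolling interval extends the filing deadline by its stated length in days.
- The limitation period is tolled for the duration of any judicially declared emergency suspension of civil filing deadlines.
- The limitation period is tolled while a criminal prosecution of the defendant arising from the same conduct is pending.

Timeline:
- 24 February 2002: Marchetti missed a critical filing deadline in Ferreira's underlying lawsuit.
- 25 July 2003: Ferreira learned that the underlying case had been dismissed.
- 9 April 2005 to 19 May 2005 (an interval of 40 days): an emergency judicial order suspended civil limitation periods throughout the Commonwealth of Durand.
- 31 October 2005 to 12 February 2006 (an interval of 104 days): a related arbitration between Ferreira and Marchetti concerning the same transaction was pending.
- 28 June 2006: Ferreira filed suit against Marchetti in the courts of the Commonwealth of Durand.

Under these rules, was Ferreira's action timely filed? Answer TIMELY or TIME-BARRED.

TIME-BARRED

Under the discovery rule, the claim accrued on 25 July 2003, when Ferreira discovered the injury — not on the 24 February 2002 date of the underlying act.
30 months from 25 July 2003 is 25 January 2006.
Because the emergency suspension of filing deadlines ran from 9 April 2005 to 19 May 2005, the deadline is extended by 40 days to 6 March 2006.
Although a pending arbitration ran from 31 October 2005 to 12 February 2006, the stated rules do not make that a tolling event, so it is disregarded.
Filing on 28 June 2006 missed the 6 March 2006 deadline — the action is time-barred.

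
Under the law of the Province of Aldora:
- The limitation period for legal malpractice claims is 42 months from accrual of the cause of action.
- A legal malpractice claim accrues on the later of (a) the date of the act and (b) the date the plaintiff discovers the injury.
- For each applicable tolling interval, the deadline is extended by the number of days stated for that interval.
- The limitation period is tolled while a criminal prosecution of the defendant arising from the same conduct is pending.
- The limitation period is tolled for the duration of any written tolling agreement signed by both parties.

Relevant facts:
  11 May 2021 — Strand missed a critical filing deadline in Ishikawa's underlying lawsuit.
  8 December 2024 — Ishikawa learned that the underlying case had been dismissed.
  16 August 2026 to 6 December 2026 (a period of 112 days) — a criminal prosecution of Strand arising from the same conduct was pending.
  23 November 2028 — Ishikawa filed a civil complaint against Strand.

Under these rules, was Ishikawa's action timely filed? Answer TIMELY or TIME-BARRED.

Taking the later of the act (11 May 2021) and discovery (8 December 2024), the claim accrued on 8 December 2024.
The untolled deadline — 42 months after 8 December 2024 — is 8 June 2028.
The pending criminal prosecution from 16 August 2026 to 6 December 2026 tolled the period for 112 days, extending the deadline to 28 September 2028.
Ishikawa filed on 23 November 2028, after the 28 September 2028 deadline, so the action is time-barred.

TIME-BARRED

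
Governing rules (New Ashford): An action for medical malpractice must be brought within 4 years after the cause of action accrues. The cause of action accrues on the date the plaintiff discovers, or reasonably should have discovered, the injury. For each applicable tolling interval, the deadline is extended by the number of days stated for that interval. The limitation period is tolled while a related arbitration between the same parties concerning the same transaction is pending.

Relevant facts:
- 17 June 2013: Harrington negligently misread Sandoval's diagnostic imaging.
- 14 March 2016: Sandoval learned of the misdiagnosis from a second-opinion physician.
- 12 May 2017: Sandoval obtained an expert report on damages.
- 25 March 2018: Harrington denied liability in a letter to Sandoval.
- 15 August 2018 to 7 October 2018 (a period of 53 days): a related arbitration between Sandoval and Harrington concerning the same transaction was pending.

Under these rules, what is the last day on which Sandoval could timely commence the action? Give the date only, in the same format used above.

Under the discovery rule, the claim accrued on 14 March 2016, when Sandoval discovered the injury — not on the 17 June 2013 date of the underlying act.
Adding the 4 years base period to 14 March 2016 gives a deadline of 14 March 2020, before any tolling.
Because the pending related arbitration ran from 15 August 2018 to 7 October 2018, the deadline is extended by 53 days to 6 May 2020.
The other events in the timeline have no effect on the limitation period under the stated rules.

6 May 2020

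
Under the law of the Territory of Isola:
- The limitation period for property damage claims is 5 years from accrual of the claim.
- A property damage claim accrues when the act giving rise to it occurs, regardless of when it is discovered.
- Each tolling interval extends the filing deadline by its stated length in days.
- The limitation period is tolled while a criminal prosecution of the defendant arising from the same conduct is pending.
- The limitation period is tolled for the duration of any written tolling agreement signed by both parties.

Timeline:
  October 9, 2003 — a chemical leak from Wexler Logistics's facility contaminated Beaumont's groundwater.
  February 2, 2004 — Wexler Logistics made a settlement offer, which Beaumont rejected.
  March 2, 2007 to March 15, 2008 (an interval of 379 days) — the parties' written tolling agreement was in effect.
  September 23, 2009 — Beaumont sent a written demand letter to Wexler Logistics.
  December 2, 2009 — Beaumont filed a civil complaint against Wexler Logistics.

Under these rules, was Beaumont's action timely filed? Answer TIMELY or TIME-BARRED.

The claim accrued on October 9, 2003, when the wrongful act occurred.
Adding the 5 years base period to October 9, 2003 gives a deadline of October 9, 2008, before any tolling.
The period was tolled for 379 days by the written tolling agreement (March 2, 2007 to March 15, 2008), pushing the deadline to October 23, 2009.
Nothing else in the chronology tolls or restarts the period.
The December 2, 2009 filing falls after the October 23, 2009 deadline; the claim is time-barred.

TIME-BARRED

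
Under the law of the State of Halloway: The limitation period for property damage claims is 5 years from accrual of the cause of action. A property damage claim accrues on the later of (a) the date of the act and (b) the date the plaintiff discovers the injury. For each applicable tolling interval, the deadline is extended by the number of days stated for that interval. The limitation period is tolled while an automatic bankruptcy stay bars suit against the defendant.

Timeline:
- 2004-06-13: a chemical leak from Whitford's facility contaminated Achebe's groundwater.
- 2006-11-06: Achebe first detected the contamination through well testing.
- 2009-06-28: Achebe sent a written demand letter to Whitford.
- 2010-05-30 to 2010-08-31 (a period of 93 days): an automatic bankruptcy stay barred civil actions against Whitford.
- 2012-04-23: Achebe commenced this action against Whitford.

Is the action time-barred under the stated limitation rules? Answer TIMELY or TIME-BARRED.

TIME-BARRED

Because discovery on 2006-11-06 post-dates the 2004-06-13 act, accrual under the later-of rule falls on 2006-11-06.
Adding the 5 years base period to 2006-11-06 gives a deadline of 2011-11-06, before any tolling.
Because the automatic bankruptcy stay ran from 2010-05-30 to 2010-08-31, the deadline is extended by 93 days to 2012-02-07.
Nothing else in the chronology tolls or restarts the period.
The 2012-04-23 filing falls after the 2012-02-07 deadline; the claim is time-barred.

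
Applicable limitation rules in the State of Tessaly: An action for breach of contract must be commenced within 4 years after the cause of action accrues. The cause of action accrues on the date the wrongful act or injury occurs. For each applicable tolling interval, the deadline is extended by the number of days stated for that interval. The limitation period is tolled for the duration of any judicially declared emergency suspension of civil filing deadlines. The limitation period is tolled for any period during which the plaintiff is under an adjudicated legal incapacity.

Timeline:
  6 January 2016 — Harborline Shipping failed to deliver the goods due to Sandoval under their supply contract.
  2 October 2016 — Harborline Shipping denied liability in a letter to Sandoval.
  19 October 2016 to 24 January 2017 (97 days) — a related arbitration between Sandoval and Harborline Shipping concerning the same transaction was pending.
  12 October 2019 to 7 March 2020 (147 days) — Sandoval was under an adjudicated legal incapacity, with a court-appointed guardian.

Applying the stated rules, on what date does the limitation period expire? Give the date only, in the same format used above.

The limitation period began to run on 6 January 2016.
4 years from 6 January 2016 is 6 January 2020.
The plaintiff's legal incapacity from 12 October 2019 to 7 March 2020 tolled the period for 147 days, extending the deadline to 1 June 2020.
No stated provision tolls the period for a pending arbitration, so the interval from 19 October 2016 to 24 January 2017 has no effect on the deadline.
The other events in the timeline have no effect on the limitation period under the stated rules.

1 June 2020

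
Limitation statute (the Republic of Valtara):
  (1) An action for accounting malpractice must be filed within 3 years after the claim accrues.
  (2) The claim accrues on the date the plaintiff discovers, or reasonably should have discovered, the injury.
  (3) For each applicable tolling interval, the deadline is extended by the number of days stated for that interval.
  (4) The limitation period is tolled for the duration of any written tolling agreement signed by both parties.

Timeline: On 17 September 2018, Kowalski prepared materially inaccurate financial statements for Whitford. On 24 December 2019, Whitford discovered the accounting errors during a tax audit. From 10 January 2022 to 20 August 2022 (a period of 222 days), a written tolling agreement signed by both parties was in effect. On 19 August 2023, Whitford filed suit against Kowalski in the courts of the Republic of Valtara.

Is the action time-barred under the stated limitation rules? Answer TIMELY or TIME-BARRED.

Under the discovery rule, the claim accrued on 24 December 2019, when Whitford discovered the injury — not on the 17 September 2018 date of the underlying act.
The untolled deadline — 3 years after 24 December 2019 — is 24 December 2022.
The written tolling agreement from 10 January 2022 to 20 August 2022 tolled the period for 222 days, extending the deadline to 3 August 2023.
Filing on 19 August 2023 missed the 3 August 2023 deadline — the action is time-barred.

TIME-BARRED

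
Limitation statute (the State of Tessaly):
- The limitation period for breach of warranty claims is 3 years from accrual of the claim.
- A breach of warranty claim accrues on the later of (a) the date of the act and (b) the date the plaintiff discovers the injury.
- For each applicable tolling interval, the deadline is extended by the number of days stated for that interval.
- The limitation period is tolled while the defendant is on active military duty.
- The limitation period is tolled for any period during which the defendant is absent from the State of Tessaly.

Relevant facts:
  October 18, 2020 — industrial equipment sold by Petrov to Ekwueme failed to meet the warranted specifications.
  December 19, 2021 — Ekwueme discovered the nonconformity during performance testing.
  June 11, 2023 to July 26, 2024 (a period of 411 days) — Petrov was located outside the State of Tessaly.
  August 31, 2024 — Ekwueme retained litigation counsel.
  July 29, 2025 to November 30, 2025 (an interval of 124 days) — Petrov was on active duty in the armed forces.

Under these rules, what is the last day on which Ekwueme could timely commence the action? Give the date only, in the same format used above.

Because discovery on December 19, 2021 post-dates the October 18, 2020 act, accrual under the later-of rule falls on December 19, 2021.
3 years from December 19, 2021 is December 19, 2024.
Because the defendant's absence from the jurisdiction ran from June 11, 2023 to July 26, 2024, the deadline is extended by 411 days to February 3, 2026.
Because the defendant's active military service ran from July 29, 2025 to November 30, 2025, the deadline is extended by 124 days to June 7, 2026.
Nothing else in the chronology tolls or restarts the period.

June 7, 2026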